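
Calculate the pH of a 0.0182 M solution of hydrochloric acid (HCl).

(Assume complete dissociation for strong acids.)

[H⁺] = 0.0182 M for strong acid. pH = -log[H⁺] = -log(0.0182)

pH = 1.74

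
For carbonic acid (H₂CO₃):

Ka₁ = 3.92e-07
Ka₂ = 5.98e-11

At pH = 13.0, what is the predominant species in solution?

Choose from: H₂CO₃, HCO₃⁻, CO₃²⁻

pKa₁ = 6.41, pKa₂ = 10.22. For a polyprotic acid the predominant species crosses at each pKa: below pKa_n the protonated form dominates, above it the deprotonated form does. At pH = 13.0, the predominant species is CO₃²⁻.

CO₃²⁻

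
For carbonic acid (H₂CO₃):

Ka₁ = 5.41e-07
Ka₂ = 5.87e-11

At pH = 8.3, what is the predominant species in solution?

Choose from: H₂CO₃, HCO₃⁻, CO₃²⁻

pKa₁ = 6.27, pKa₂ = 10.23. For a polyprotic acid the predominant species crosses at each pKa: below pKa_n the protonated form dominates, above it the deprotonated form does. At pH = 8.3, the predominant species is HCO₃⁻.

HCO₃⁻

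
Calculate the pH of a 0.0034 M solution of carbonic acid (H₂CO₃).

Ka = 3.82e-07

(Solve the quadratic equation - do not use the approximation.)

x² + Ka×x - Ka×C = 0. Using quadratic formula: [H⁺] = 3.5848e-05

pH = 4.45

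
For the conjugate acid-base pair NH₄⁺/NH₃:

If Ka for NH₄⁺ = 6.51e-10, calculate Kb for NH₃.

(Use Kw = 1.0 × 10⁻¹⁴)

For a conjugate pair Ka × Kb = Kw, so Kb = Kw/Ka = 1.0 × 10⁻¹⁴ / 6.51e-10 = 1.54e-05.

K_b = 1.54e-05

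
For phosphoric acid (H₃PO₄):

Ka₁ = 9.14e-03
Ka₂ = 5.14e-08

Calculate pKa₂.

pKa₂ = -log(Ka₂) = -log(5.14e-08) = 7.29.

pK_{a2} = 7.29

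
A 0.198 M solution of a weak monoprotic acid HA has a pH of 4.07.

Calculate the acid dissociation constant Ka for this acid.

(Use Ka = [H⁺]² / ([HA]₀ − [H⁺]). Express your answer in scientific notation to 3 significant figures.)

[H⁺] = 10^(−pH) = 10^(−4.07) = 8.511e-05 M. For HA ⇌ H⁺ + A⁻, Ka = [H⁺][A⁻]/[HA] = [H⁺]² / ([HA]₀ − [H⁺]) = (8.511e-05)² / (0.198 − 8.511e-05) = 3.66e-08.

K_a = 3.66e-08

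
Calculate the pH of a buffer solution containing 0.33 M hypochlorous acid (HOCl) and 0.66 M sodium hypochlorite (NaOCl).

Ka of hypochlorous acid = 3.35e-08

pKa = -log(3.35e-08) = 7.47. pH = pKa + log([A⁻]/[HA]) = 7.47 + log(0.66/0.33)

pH = 7.78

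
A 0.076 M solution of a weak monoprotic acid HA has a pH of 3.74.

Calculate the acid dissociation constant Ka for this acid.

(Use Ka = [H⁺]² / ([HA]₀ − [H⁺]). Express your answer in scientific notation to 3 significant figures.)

[H⁺] = 10^(−pH) = 10^(−3.74) = 1.820e-04 M. For HA ⇌ H⁺ + A⁻, Ka = [H⁺][A⁻]/[HA] = [H⁺]² / ([HA]₀ − [H⁺]) = (1.820e-04)² / (0.076 − 1.820e-04) = 4.37e-07.

K_a = 4.37e-07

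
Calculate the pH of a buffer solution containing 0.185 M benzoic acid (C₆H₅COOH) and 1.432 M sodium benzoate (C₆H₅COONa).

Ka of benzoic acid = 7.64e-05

pKa = -log(7.64e-05) = 4.12. pH = pKa + log([A⁻]/[HA]) = 4.12 + log(1.432/0.185)

pH = 5.01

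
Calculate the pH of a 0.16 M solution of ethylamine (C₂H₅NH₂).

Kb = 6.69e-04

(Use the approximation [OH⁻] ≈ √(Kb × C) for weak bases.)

[OH⁻] = √(Kb × C) = √(6.69e-04 × 0.16) = 1.0346e-02. pOH = 1.99, pH = 14 - pOH

pH = 12.01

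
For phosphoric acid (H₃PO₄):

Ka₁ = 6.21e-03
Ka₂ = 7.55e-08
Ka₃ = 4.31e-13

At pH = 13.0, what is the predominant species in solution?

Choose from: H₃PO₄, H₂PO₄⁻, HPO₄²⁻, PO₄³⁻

pKa₁ = 2.21, pKa₂ = 7.12, pKa₃ = 12.37. For a polyprotic acid the predominant species crosses at each pKa: below pKa_n the protonated form dominates, above it the deprotonated form does. At pH = 13.0, the predominant species is PO₄³⁻.

PO₄³⁻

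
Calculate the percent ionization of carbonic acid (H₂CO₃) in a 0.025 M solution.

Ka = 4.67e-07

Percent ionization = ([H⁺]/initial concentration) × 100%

Using Ka equilibrium: x² + Ka×x - Ka×C = 0. Solving: [H⁺] = 1.0782e-04. Percent = (1.0782e-04/0.025) × 100

Percent ionization = 0.431%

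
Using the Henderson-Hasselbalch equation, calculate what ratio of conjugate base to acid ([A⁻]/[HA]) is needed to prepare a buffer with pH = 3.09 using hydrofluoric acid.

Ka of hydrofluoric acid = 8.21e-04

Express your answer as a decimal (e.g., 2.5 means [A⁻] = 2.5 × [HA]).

pKa = -log(8.21e-04) = 3.0857. pH = pKa + log([A⁻]/[HA]), so log([A⁻]/[HA]) = pH − pKa = 3.09 − 3.0857 = 0.0043. [A⁻]/[HA] = 10^(0.0043) = 1.01

[A⁻]/[HA] = 1.01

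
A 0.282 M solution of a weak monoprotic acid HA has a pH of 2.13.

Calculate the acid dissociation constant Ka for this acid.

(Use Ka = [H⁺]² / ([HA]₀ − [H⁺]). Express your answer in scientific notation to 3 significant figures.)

[H⁺] = 10^(−pH) = 10^(−2.13) = 7.413e-03 M. For HA ⇌ H⁺ + A⁻, Ka = [H⁺][A⁻]/[HA] = [H⁺]² / ([HA]₀ − [H⁺]) = (7.413e-03)² / (0.282 − 7.413e-03) = 2.00e-04.

K_a = 2.00e-04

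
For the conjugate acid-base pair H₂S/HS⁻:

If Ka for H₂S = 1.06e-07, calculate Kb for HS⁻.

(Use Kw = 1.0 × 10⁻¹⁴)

For a conjugate pair Ka × Kb = Kw, so Kb = Kw/Ka = 1.0 × 10⁻¹⁴ / 1.06e-07 = 9.43e-08.

K_b = 9.43e-08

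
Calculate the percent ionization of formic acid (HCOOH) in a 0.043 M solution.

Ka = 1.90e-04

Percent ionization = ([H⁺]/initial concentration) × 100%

Using Ka equilibrium: x² + Ka×x - Ka×C = 0. Solving: [H⁺] = 2.7649e-03. Percent = (2.7649e-03/0.043) × 100

Percent ionization = 6.43%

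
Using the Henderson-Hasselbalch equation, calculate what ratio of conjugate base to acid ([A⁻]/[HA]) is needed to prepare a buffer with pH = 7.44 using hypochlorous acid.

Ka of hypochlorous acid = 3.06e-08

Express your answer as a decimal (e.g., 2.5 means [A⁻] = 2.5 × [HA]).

pKa = -log(3.06e-08) = 7.5143. pH = pKa + log([A⁻]/[HA]), so log([A⁻]/[HA]) = pH − pKa = 7.44 − 7.5143 = -0.0743. [A⁻]/[HA] = 10^(-0.0743) = 0.843

[A⁻]/[HA] = 0.843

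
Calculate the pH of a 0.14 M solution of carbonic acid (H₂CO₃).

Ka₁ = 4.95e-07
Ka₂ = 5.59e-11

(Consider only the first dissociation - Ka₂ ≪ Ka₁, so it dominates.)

First dissociation dominates. From Ka₁ = [H⁺][HA⁻]/[H₂A], x² + Ka₁·x − Ka₁·C = 0 with C = 0.14 M and Ka₁ = 4.95e-07. Solving: [H⁺] = (−Ka₁ + √(Ka₁² + 4·Ka₁·C)) / 2 = 2.6300e-04 M. pH = -log(2.6300e-04) = 3.58.

pH = 3.58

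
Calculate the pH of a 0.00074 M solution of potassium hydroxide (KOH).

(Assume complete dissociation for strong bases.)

[OH⁻] = 0.00074 M for strong base. pOH = -log[OH⁻] = 3.13, pH = 14 - pOH

pH = 10.87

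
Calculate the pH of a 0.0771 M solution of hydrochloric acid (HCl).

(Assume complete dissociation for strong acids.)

[H⁺] = 0.0771 M for strong acid. pH = -log[H⁺] = -log(0.0771)

pH = 1.11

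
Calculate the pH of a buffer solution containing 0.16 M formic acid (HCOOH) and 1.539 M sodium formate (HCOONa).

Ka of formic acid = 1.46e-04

pKa = -log(1.46e-04) = 3.84. pH = pKa + log([A⁻]/[HA]) = 3.84 + log(1.539/0.16)

pH = 4.82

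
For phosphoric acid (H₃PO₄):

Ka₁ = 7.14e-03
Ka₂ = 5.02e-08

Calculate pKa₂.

pKa₂ = -log(Ka₂) = -log(5.02e-08) = 7.30.

pK_{a2} = 7.30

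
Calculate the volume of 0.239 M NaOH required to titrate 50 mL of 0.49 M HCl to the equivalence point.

At equivalence: moles acid = moles base. moles HCl = 0.49 × 50/1000 = 0.0245 mol. V_base = moles / 0.239 × 1000 = 102.5 mL.

V_{base} = 102.5 mL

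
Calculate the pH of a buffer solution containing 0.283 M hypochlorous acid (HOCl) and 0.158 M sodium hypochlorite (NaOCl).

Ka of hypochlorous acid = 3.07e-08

pKa = -log(3.07e-08) = 7.51. pH = pKa + log([A⁻]/[HA]) = 7.51 + log(0.158/0.283)

pH = 7.26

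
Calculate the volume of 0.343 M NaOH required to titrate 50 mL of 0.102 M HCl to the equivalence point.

At equivalence: moles acid = moles base. moles HCl = 0.102 × 50/1000 = 0.0051 mol. V_base = moles / 0.343 × 1000 = 14.9 mL.

V_{base} = 14.9 mL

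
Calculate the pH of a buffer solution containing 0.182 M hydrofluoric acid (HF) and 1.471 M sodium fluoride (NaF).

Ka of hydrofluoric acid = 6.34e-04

pKa = -log(6.34e-04) = 3.20. pH = pKa + log([A⁻]/[HA]) = 3.20 + log(1.471/0.182)

pH = 4.11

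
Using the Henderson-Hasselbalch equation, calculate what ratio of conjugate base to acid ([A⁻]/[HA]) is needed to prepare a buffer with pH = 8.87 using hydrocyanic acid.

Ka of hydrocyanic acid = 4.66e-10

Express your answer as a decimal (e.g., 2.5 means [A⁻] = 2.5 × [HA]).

pKa = -log(4.66e-10) = 9.3316. pH = pKa + log([A⁻]/[HA]), so log([A⁻]/[HA]) = pH − pKa = 8.87 − 9.3316 = -0.4616. [A⁻]/[HA] = 10^(-0.4616) = 0.345

[A⁻]/[HA] = 0.345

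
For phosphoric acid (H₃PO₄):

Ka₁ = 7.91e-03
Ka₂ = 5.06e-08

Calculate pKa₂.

pKa₂ = -log(Ka₂) = -log(5.06e-08) = 7.30.

pK_{a2} = 7.30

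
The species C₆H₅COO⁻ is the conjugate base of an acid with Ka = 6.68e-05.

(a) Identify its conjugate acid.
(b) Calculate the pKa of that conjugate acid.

(a) The conjugate acid is formed by adding one H⁺ to C₆H₅COO⁻, giving C₆H₅COOH. (b) pKa = -log(Ka) = -log(6.68e-05) = 4.18.

Conjugate acid: C₆H₅COOH; pK_a = 4.18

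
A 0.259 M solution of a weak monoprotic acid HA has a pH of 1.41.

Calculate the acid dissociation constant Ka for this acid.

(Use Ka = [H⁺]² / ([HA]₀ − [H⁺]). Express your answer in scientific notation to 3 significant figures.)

[H⁺] = 10^(−pH) = 10^(−1.41) = 3.890e-02 M. For HA ⇌ H⁺ + A⁻, Ka = [H⁺][A⁻]/[HA] = [H⁺]² / ([HA]₀ − [H⁺]) = (3.890e-02)² / (0.259 − 3.890e-02) = 6.88e-03.

K_a = 6.88e-03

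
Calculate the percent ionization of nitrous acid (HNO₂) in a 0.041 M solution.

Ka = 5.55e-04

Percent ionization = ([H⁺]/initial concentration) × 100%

Using Ka equilibrium: x² + Ka×x - Ka×C = 0. Solving: [H⁺] = 4.5008e-03. Percent = (4.5008e-03/0.041) × 100

Percent ionization = 11%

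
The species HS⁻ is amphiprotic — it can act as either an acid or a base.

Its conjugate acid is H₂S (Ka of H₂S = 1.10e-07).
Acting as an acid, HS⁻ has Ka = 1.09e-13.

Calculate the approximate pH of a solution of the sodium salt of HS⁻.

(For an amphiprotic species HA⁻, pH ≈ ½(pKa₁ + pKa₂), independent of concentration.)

pKa₁ = -log(1.10e-07) = 6.96; pKa₂ = -log(1.09e-13) = 12.96. For an amphiprotic species, pH ≈ ½(pKa₁ + pKa₂) = ½(6.96 + 12.96) = 9.96.

pH = 9.96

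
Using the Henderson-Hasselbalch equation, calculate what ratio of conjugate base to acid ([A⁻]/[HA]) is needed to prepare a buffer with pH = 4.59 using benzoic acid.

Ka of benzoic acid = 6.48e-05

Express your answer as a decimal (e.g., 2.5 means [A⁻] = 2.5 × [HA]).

pKa = -log(6.48e-05) = 4.1884. pH = pKa + log([A⁻]/[HA]), so log([A⁻]/[HA]) = pH − pKa = 4.59 − 4.1884 = 0.4016. [A⁻]/[HA] = 10^(0.4016) = 2.52

[A⁻]/[HA] = 2.52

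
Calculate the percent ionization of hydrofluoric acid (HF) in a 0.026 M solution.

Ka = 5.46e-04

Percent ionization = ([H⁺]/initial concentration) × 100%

Using Ka equilibrium: x² + Ka×x - Ka×C = 0. Solving: [H⁺] = 3.5046e-03. Percent = (3.5046e-03/0.026) × 100

Percent ionization = 13.5%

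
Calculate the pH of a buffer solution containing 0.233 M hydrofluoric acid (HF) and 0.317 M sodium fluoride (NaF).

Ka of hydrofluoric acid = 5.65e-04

pKa = -log(5.65e-04) = 3.25. pH = pKa + log([A⁻]/[HA]) = 3.25 + log(0.317/0.233)

pH = 3.38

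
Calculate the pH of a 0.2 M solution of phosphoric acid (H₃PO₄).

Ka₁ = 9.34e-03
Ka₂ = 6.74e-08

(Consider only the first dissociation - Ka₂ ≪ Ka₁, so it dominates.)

First dissociation dominates. From Ka₁ = [H⁺][HA⁻]/[H₂A], x² + Ka₁·x − Ka₁·C = 0 with C = 0.2 M and Ka₁ = 9.34e-03. Solving: [H⁺] = (−Ka₁ + √(Ka₁² + 4·Ka₁·C)) / 2 = 3.8802e-02 M. pH = -log(3.8802e-02) = 1.41.

pH = 1.41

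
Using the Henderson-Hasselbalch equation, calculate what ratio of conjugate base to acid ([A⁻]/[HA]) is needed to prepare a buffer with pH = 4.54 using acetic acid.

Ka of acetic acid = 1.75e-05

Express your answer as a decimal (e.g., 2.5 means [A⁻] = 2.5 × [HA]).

pKa = -log(1.75e-05) = 4.7570. pH = pKa + log([A⁻]/[HA]), so log([A⁻]/[HA]) = pH − pKa = 4.54 − 4.7570 = -0.2170. [A⁻]/[HA] = 10^(-0.2170) = 0.607

[A⁻]/[HA] = 0.607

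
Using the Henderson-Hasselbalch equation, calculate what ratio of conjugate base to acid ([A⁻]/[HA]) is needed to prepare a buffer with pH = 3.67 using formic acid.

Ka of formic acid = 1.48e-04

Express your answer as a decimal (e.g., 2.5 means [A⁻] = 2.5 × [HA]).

pKa = -log(1.48e-04) = 3.8297. pH = pKa + log([A⁻]/[HA]), so log([A⁻]/[HA]) = pH − pKa = 3.67 − 3.8297 = -0.1597. [A⁻]/[HA] = 10^(-0.1597) = 0.692

[A⁻]/[HA] = 0.692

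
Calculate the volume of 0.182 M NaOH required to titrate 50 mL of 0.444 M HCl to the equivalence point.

At equivalence: moles acid = moles base. moles HCl = 0.444 × 50/1000 = 0.0222 mol. V_base = moles / 0.182 × 1000 = 122.0 mL.

V_{base} = 122.0 mL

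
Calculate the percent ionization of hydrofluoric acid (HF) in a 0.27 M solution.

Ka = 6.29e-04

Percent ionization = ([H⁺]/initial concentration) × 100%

Using Ka equilibrium: x² + Ka×x - Ka×C = 0. Solving: [H⁺] = 1.2721e-02. Percent = (1.2721e-02/0.27) × 100

Percent ionization = 4.71%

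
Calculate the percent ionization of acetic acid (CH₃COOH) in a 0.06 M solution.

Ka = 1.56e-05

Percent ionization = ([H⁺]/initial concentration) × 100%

Using Ka equilibrium: x² + Ka×x - Ka×C = 0. Solving: [H⁺] = 9.5970e-04. Percent = (9.5970e-04/0.06) × 100

Percent ionization = 1.6%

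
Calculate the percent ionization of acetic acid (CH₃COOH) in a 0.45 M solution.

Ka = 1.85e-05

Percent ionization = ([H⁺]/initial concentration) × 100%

Using Ka equilibrium: x² + Ka×x - Ka×C = 0. Solving: [H⁺] = 2.8761e-03. Percent = (2.8761e-03/0.45) × 100

Percent ionization = 0.639%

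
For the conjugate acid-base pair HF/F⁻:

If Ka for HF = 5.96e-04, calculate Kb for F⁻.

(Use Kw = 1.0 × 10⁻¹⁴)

For a conjugate pair Ka × Kb = Kw, so Kb = Kw/Ka = 1.0 × 10⁻¹⁴ / 5.96e-04 = 1.68e-11.

K_b = 1.68e-11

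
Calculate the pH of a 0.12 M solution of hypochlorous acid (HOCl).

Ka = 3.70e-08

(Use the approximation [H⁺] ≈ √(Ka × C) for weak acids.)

[H⁺] = √(Ka × C) = √(3.70e-08 × 0.12) = 6.6633e-05. pH = -log(6.6633e-05)

pH = 4.18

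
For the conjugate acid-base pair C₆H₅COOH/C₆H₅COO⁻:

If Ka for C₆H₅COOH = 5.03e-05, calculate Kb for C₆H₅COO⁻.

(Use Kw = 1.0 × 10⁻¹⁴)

For a conjugate pair Ka × Kb = Kw, so Kb = Kw/Ka = 1.0 × 10⁻¹⁴ / 5.03e-05 = 1.99e-10.

K_b = 1.99e-10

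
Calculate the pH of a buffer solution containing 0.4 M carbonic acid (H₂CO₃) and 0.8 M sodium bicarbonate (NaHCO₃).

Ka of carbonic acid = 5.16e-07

pKa = -log(5.16e-07) = 6.29. pH = pKa + log([A⁻]/[HA]) = 6.29 + log(0.8/0.4)

pH = 6.59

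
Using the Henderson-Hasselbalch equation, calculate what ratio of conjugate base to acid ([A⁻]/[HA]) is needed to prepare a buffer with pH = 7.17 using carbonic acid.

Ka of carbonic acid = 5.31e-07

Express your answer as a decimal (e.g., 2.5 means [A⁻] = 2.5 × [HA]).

pKa = -log(5.31e-07) = 6.2749. pH = pKa + log([A⁻]/[HA]), so log([A⁻]/[HA]) = pH − pKa = 7.17 − 6.2749 = 0.8951. [A⁻]/[HA] = 10^(0.8951) = 7.85

[A⁻]/[HA] = 7.85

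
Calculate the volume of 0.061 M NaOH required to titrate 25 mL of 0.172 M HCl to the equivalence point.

At equivalence: moles acid = moles base. moles HCl = 0.172 × 25/1000 = 0.0043 mol. V_base = moles / 0.061 × 1000 = 70.5 mL.

V_{base} = 70.5 mL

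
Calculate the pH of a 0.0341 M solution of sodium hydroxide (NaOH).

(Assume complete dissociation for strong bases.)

[OH⁻] = 0.0341 M for strong base. pOH = -log[OH⁻] = 1.47, pH = 14 - pOH

pH = 12.53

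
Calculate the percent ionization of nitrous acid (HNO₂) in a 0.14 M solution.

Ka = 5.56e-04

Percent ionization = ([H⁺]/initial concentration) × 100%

Using Ka equilibrium: x² + Ka×x - Ka×C = 0. Solving: [H⁺] = 8.5491e-03. Percent = (8.5491e-03/0.14) × 100

Percent ionization = 6.11%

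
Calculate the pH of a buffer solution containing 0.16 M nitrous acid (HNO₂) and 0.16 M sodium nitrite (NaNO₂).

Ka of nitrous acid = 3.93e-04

pKa = -log(3.93e-04) = 3.41. pH = pKa + log([A⁻]/[HA]) = 3.41 + log(0.16/0.16)

pH = 3.41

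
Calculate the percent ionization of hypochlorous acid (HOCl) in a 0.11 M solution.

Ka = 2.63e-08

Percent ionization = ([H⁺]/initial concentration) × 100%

Using Ka equilibrium: x² + Ka×x - Ka×C = 0. Solving: [H⁺] = 5.3773e-05. Percent = (5.3773e-05/0.11) × 100

Percent ionization = 0.0489%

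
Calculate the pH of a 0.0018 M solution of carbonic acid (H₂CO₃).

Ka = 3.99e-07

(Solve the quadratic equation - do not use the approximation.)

x² + Ka×x - Ka×C = 0. Using quadratic formula: [H⁺] = 2.6600e-05

pH = 4.58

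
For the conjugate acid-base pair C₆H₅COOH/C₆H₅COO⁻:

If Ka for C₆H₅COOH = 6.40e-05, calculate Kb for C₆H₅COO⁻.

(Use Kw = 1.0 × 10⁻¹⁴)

For a conjugate pair Ka × Kb = Kw, so Kb = Kw/Ka = 1.0 × 10⁻¹⁴ / 6.40e-05 = 1.56e-10.

K_b = 1.56e-10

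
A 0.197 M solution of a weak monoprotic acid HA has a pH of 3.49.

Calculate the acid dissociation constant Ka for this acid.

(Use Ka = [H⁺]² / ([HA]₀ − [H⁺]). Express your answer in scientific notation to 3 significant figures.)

[H⁺] = 10^(−pH) = 10^(−3.49) = 3.236e-04 M. For HA ⇌ H⁺ + A⁻, Ka = [H⁺][A⁻]/[HA] = [H⁺]² / ([HA]₀ − [H⁺]) = (3.236e-04)² / (0.197 − 3.236e-04) = 5.32e-07.

K_a = 5.32e-07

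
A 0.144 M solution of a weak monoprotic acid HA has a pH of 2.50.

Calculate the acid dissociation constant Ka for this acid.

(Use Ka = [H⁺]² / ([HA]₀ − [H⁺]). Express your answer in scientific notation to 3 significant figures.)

[H⁺] = 10^(−pH) = 10^(−2.50) = 3.162e-03 M. For HA ⇌ H⁺ + A⁻, Ka = [H⁺][A⁻]/[HA] = [H⁺]² / ([HA]₀ − [H⁺]) = (3.162e-03)² / (0.144 − 3.162e-03) = 7.10e-05.

K_a = 7.10e-05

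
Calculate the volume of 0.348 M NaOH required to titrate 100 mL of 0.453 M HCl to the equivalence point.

At equivalence: moles acid = moles base. moles HCl = 0.453 × 100/1000 = 0.0453 mol. V_base = moles / 0.348 × 1000 = 130.2 mL.

V_{base} = 130.2 mL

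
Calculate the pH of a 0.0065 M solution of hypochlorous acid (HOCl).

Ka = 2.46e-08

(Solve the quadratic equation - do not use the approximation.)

x² + Ka×x - Ka×C = 0. Using quadratic formula: [H⁺] = 1.2633e-05

pH = 4.90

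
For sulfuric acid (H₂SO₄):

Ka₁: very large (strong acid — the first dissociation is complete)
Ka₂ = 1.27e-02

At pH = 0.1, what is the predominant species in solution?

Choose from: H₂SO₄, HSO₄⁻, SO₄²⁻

The first dissociation is complete, so H₂SO₄ itself is never the predominant species in water; pKa₂ = -log(1.27e-02) = 1.90. For a polyprotic acid the predominant species crosses at each pKa: below pKa_n the protonated form dominates, above it the deprotonated form does. At pH = 0.1, the predominant species is HSO₄⁻.

HSO₄⁻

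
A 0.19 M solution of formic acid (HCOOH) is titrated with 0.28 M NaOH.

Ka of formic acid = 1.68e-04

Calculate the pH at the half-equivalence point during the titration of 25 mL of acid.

At half-equivalence [HA] = [A⁻], so Henderson-Hasselbalch gives pH = pKa = -log(1.68e-04) = 3.77.

pH = pKa = 3.77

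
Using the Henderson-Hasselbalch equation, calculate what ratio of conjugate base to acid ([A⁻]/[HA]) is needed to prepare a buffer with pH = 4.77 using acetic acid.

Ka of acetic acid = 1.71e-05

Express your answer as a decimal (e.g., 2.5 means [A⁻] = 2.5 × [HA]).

pKa = -log(1.71e-05) = 4.7670. pH = pKa + log([A⁻]/[HA]), so log([A⁻]/[HA]) = pH − pKa = 4.77 − 4.7670 = 0.0030. [A⁻]/[HA] = 10^(0.0030) = 1.01

[A⁻]/[HA] = 1.01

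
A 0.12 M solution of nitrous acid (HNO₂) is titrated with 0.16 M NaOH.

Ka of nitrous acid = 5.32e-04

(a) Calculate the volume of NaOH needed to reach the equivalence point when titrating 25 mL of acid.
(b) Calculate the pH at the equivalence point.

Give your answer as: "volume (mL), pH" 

moles acid = 0.12 × 25/1000 = 0.003 mol; V_base = moles/0.16 × 1000 = 18.8 mL. At equivalence only the conjugate base is present: [A⁻] = 0.003/0.044 = 6.8571e-02 M. Kb = Kw/Ka = 1.88e-11; [OH⁻] = √(Kb × [A⁻]) = 1.1353e-06; pOH = 5.94; pH = 14 - pOH = 8.06.

V = 18.8 mL, pH = 8.06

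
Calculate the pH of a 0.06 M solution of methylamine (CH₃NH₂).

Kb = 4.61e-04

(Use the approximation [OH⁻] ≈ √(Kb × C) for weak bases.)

[OH⁻] = √(Kb × C) = √(4.61e-04 × 0.06) = 5.2593e-03. pOH = 2.28, pH = 14 - pOH

pH = 11.72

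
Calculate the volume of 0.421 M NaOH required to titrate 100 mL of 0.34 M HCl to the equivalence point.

At equivalence: moles acid = moles base. moles HCl = 0.34 × 100/1000 = 0.034 mol. V_base = moles / 0.421 × 1000 = 80.8 mL.

V_{base} = 80.8 mL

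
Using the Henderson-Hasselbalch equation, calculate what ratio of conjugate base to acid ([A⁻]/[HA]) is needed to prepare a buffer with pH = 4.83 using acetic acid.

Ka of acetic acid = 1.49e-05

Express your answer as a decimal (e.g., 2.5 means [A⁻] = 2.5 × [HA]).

pKa = -log(1.49e-05) = 4.8268. pH = pKa + log([A⁻]/[HA]), so log([A⁻]/[HA]) = pH − pKa = 4.83 − 4.8268 = 0.0032. [A⁻]/[HA] = 10^(0.0032) = 1.01

[A⁻]/[HA] = 1.01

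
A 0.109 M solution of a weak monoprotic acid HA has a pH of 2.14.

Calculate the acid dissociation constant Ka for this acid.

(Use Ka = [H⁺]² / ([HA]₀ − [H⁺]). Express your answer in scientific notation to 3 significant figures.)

[H⁺] = 10^(−pH) = 10^(−2.14) = 7.244e-03 M. For HA ⇌ H⁺ + A⁻, Ka = [H⁺][A⁻]/[HA] = [H⁺]² / ([HA]₀ − [H⁺]) = (7.244e-03)² / (0.109 − 7.244e-03) = 5.16e-04.

K_a = 5.16e-04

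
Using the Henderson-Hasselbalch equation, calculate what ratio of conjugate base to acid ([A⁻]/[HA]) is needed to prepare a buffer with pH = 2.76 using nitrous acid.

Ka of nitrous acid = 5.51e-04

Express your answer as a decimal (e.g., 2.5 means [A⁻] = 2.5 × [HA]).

pKa = -log(5.51e-04) = 3.2588. pH = pKa + log([A⁻]/[HA]), so log([A⁻]/[HA]) = pH − pKa = 2.76 − 3.2588 = -0.4988. [A⁻]/[HA] = 10^(-0.4988) = 0.317

[A⁻]/[HA] = 0.317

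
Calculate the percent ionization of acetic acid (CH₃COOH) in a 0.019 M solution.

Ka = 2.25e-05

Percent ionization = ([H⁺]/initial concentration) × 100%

Using Ka equilibrium: x² + Ka×x - Ka×C = 0. Solving: [H⁺] = 6.4268e-04. Percent = (6.4268e-04/0.019) × 100

Percent ionization = 3.38%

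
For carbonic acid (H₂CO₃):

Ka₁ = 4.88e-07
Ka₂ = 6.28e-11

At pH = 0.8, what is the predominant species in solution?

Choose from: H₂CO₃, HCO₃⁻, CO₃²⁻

pKa₁ = 6.31, pKa₂ = 10.20. For a polyprotic acid the predominant species crosses at each pKa: below pKa_n the protonated form dominates, above it the deprotonated form does. At pH = 0.8, the predominant species is H₂CO₃.

H₂CO₃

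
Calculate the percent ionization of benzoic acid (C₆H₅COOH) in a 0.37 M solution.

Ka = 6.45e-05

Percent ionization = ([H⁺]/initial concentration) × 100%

Using Ka equilibrium: x² + Ka×x - Ka×C = 0. Solving: [H⁺] = 4.8530e-03. Percent = (4.8530e-03/0.37) × 100

Percent ionization = 1.31%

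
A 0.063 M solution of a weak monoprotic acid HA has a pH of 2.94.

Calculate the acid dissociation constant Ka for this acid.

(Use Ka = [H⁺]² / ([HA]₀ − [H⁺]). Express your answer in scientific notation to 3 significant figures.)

[H⁺] = 10^(−pH) = 10^(−2.94) = 1.148e-03 M. For HA ⇌ H⁺ + A⁻, Ka = [H⁺][A⁻]/[HA] = [H⁺]² / ([HA]₀ − [H⁺]) = (1.148e-03)² / (0.063 − 1.148e-03) = 2.13e-05.

K_a = 2.13e-05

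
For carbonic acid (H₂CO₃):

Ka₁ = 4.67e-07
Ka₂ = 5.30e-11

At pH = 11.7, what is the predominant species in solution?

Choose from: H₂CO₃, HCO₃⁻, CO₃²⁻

pKa₁ = 6.33, pKa₂ = 10.28. For a polyprotic acid the predominant species crosses at each pKa: below pKa_n the protonated form dominates, above it the deprotonated form does. At pH = 11.7, the predominant species is CO₃²⁻.

CO₃²⁻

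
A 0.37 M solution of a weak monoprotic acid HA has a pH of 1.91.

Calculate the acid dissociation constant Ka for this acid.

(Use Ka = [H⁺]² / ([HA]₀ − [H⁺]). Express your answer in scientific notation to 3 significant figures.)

[H⁺] = 10^(−pH) = 10^(−1.91) = 1.230e-02 M. For HA ⇌ H⁺ + A⁻, Ka = [H⁺][A⁻]/[HA] = [H⁺]² / ([HA]₀ − [H⁺]) = (1.230e-02)² / (0.37 − 1.230e-02) = 4.23e-04.

K_a = 4.23e-04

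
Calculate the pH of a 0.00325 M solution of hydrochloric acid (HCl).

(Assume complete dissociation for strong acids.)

[H⁺] = 0.00325 M for strong acid. pH = -log[H⁺] = -log(0.00325)

pH = 2.49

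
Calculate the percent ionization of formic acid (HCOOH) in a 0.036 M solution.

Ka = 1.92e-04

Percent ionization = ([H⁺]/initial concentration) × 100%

Using Ka equilibrium: x² + Ka×x - Ka×C = 0. Solving: [H⁺] = 2.5348e-03. Percent = (2.5348e-03/0.036) × 100

Percent ionization = 7.04%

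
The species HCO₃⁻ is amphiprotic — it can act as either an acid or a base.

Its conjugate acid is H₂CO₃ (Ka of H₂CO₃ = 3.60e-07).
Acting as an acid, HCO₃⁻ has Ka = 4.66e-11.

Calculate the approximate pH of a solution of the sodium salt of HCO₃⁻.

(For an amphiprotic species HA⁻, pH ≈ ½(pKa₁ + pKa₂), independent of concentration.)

pKa₁ = -log(3.60e-07) = 6.44; pKa₂ = -log(4.66e-11) = 10.33. For an amphiprotic species, pH ≈ ½(pKa₁ + pKa₂) = ½(6.44 + 10.33) = 8.39.

pH = 8.39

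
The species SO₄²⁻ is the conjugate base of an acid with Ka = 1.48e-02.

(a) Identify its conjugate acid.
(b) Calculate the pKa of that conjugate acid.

(a) The conjugate acid is formed by adding one H⁺ to SO₄²⁻, giving HSO₄⁻. (b) pKa = -log(Ka) = -log(1.48e-02) = 1.83.

Conjugate acid: HSO₄⁻; pK_a = 1.83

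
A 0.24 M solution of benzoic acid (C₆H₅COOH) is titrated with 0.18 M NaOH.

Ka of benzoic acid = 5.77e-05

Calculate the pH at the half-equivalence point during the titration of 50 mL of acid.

At half-equivalence [HA] = [A⁻], so Henderson-Hasselbalch gives pH = pKa = -log(5.77e-05) = 4.24.

pH = pKa = 4.24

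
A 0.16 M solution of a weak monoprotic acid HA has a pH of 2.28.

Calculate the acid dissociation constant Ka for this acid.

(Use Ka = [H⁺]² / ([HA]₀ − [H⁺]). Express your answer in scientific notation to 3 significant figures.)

[H⁺] = 10^(−pH) = 10^(−2.28) = 5.248e-03 M. For HA ⇌ H⁺ + A⁻, Ka = [H⁺][A⁻]/[HA] = [H⁺]² / ([HA]₀ − [H⁺]) = (5.248e-03)² / (0.16 − 5.248e-03) = 1.78e-04.

K_a = 1.78e-04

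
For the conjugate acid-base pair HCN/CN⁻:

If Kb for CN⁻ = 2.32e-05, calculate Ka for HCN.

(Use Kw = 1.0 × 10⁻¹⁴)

For a conjugate pair Ka × Kb = Kw, so Ka = Kw/Kb = 1.0 × 10⁻¹⁴ / 2.32e-05 = 4.31e-10.

K_a = 4.31e-10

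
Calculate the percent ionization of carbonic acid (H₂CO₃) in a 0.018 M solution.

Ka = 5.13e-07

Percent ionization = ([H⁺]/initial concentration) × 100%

Using Ka equilibrium: x² + Ka×x - Ka×C = 0. Solving: [H⁺] = 9.5838e-05. Percent = (9.5838e-05/0.018) × 100

Percent ionization = 0.532%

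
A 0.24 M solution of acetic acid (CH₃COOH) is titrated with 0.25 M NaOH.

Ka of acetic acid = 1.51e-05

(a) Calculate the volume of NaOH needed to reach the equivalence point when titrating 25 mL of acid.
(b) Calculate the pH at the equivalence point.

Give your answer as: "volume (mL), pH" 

moles acid = 0.24 × 25/1000 = 0.006 mol; V_base = moles/0.25 × 1000 = 24.0 mL. At equivalence only the conjugate base is present: [A⁻] = 0.006/0.049 = 1.2245e-01 M. Kb = Kw/Ka = 6.62e-10; [OH⁻] = √(Kb × [A⁻]) = 9.0051e-06; pOH = 5.05; pH = 14 - pOH = 8.95.

V = 24.0 mL, pH = 8.95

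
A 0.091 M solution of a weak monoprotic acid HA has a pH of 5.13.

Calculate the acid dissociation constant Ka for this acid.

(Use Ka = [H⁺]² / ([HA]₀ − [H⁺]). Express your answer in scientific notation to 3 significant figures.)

[H⁺] = 10^(−pH) = 10^(−5.13) = 7.413e-06 M. For HA ⇌ H⁺ + A⁻, Ka = [H⁺][A⁻]/[HA] = [H⁺]² / ([HA]₀ − [H⁺]) = (7.413e-06)² / (0.091 − 7.413e-06) = 6.04e-10.

K_a = 6.04e-10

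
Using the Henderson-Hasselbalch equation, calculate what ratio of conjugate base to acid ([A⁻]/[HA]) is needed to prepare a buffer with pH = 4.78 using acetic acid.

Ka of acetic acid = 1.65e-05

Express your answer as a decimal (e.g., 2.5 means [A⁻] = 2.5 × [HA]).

pKa = -log(1.65e-05) = 4.7825. pH = pKa + log([A⁻]/[HA]), so log([A⁻]/[HA]) = pH − pKa = 4.78 − 4.7825 = -0.0025. [A⁻]/[HA] = 10^(-0.0025) = 0.994

[A⁻]/[HA] = 0.994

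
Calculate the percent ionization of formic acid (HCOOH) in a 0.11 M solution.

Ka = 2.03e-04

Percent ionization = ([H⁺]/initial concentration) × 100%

Using Ka equilibrium: x² + Ka×x - Ka×C = 0. Solving: [H⁺] = 4.6251e-03. Percent = (4.6251e-03/0.11) × 100

Percent ionization = 4.2%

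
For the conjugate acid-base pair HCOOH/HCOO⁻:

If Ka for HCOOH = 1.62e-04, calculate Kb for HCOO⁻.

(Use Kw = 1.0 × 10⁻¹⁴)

For a conjugate pair Ka × Kb = Kw, so Kb = Kw/Ka = 1.0 × 10⁻¹⁴ / 1.62e-04 = 6.17e-11.

K_b = 6.17e-11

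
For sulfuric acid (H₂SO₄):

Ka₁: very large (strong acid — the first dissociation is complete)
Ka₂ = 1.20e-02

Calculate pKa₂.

pKa₂ = -log(Ka₂) = -log(1.20e-02) = 1.92.

pK_{a2} = 1.92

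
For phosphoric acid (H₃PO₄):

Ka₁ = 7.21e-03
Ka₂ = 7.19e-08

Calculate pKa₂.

pKa₂ = -log(Ka₂) = -log(7.19e-08) = 7.14.

pK_{a2} = 7.14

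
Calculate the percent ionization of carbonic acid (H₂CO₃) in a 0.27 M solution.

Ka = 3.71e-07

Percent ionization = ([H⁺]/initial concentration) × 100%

Using Ka equilibrium: x² + Ka×x - Ka×C = 0. Solving: [H⁺] = 3.1631e-04. Percent = (3.1631e-04/0.27) × 100

Percent ionization = 0.117%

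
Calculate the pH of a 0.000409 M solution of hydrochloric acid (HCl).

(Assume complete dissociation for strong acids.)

[H⁺] = 0.000409 M for strong acid. pH = -log[H⁺] = -log(0.000409)

pH = 3.39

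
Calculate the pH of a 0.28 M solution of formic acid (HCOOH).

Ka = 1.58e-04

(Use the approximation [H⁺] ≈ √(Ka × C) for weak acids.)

[H⁺] = √(Ka × C) = √(1.58e-04 × 0.28) = 6.6513e-03. pH = -log(6.6513e-03)

pH = 2.18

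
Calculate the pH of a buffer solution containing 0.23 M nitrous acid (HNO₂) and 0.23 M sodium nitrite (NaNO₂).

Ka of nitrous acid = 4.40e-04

pKa = -log(4.40e-04) = 3.36. pH = pKa + log([A⁻]/[HA]) = 3.36 + log(0.23/0.23)

pH = 3.36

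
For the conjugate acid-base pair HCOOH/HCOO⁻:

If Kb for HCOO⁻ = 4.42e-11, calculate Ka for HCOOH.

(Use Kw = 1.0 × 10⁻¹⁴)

For a conjugate pair Ka × Kb = Kw, so Ka = Kw/Kb = 1.0 × 10⁻¹⁴ / 4.42e-11 = 2.26e-04.

K_a = 2.26e-04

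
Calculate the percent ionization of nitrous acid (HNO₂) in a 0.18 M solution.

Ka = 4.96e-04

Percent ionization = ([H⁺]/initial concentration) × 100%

Using Ka equilibrium: x² + Ka×x - Ka×C = 0. Solving: [H⁺] = 9.2041e-03. Percent = (9.2041e-03/0.18) × 100

Percent ionization = 5.11%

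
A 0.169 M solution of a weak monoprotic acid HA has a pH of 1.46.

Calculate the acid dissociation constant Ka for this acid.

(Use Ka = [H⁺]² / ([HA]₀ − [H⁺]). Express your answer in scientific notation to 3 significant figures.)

[H⁺] = 10^(−pH) = 10^(−1.46) = 3.467e-02 M. For HA ⇌ H⁺ + A⁻, Ka = [H⁺][A⁻]/[HA] = [H⁺]² / ([HA]₀ − [H⁺]) = (3.467e-02)² / (0.169 − 3.467e-02) = 8.95e-03.

K_a = 8.95e-03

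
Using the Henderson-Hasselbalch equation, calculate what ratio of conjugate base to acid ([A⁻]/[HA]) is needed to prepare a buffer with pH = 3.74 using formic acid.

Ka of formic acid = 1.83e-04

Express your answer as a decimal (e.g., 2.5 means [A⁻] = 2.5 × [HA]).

pKa = -log(1.83e-04) = 3.7375. pH = pKa + log([A⁻]/[HA]), so log([A⁻]/[HA]) = pH − pKa = 3.74 − 3.7375 = 0.0025. [A⁻]/[HA] = 10^(0.0025) = 1.01

[A⁻]/[HA] = 1.01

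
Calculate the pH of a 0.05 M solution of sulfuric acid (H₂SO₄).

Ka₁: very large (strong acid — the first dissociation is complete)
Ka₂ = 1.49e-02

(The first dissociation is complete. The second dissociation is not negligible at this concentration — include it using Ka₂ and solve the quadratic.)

First dissociation is complete: [H⁺]₀ = [HSO₄⁻]₀ = C = 0.05 M. Second dissociation HSO₄⁻ ⇌ H⁺ + SO₄²⁻: let x = [SO₄²⁻]. Ka₂ = (C + x)·x / (C − x) = 1.49e-02 → x² + (C + Ka₂)·x − Ka₂·C = 0 → x² + 0.06490·x − 7.450e-04 = 0. x = (−0.06490 + √(0.06490² + 4 × 7.450e-04)) / 2 = 9.9529e-03 M. [H⁺] = C + x = 0.05 + 9.9529e-03 = 5.9953e-02 M. pH = -log(5.9953e-02) = 1.22.

pH = 1.22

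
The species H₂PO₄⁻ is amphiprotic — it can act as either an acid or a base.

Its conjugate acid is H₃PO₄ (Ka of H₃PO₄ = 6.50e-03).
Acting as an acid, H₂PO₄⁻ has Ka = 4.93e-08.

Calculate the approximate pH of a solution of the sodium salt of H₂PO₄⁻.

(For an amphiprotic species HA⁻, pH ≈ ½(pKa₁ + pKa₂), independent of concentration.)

pKa₁ = -log(6.50e-03) = 2.19; pKa₂ = -log(4.93e-08) = 7.31. For an amphiprotic species, pH ≈ ½(pKa₁ + pKa₂) = ½(2.19 + 7.31) = 4.75.

pH = 4.75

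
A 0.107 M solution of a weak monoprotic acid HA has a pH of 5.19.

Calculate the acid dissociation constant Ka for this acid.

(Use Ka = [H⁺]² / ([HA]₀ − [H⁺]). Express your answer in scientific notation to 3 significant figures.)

[H⁺] = 10^(−pH) = 10^(−5.19) = 6.457e-06 M. For HA ⇌ H⁺ + A⁻, Ka = [H⁺][A⁻]/[HA] = [H⁺]² / ([HA]₀ − [H⁺]) = (6.457e-06)² / (0.107 − 6.457e-06) = 3.90e-10.

K_a = 3.90e-10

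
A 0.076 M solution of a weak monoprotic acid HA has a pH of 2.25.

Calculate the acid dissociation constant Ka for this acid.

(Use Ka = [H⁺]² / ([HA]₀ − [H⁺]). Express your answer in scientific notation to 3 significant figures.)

[H⁺] = 10^(−pH) = 10^(−2.25) = 5.623e-03 M. For HA ⇌ H⁺ + A⁻, Ka = [H⁺][A⁻]/[HA] = [H⁺]² / ([HA]₀ − [H⁺]) = (5.623e-03)² / (0.076 − 5.623e-03) = 4.49e-04.

K_a = 4.49e-04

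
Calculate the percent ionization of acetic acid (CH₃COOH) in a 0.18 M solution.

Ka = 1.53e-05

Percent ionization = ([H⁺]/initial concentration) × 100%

Using Ka equilibrium: x² + Ka×x - Ka×C = 0. Solving: [H⁺] = 1.6519e-03. Percent = (1.6519e-03/0.18) × 100

Percent ionization = 0.918%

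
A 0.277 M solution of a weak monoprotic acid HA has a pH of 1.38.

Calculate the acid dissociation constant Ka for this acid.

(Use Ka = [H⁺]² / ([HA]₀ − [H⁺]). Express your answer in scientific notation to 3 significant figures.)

[H⁺] = 10^(−pH) = 10^(−1.38) = 4.169e-02 M. For HA ⇌ H⁺ + A⁻, Ka = [H⁺][A⁻]/[HA] = [H⁺]² / ([HA]₀ − [H⁺]) = (4.169e-02)² / (0.277 − 4.169e-02) = 7.39e-03.

K_a = 7.39e-03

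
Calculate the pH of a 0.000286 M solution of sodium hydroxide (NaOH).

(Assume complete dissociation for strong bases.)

[OH⁻] = 0.000286 M for strong base. pOH = -log[OH⁻] = 3.54, pH = 14 - pOH

pH = 10.46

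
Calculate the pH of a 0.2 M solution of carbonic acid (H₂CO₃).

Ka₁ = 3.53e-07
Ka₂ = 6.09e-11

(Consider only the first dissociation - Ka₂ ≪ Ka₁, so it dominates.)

First dissociation dominates. From Ka₁ = [H⁺][HA⁻]/[H₂A], x² + Ka₁·x − Ka₁·C = 0 with C = 0.2 M and Ka₁ = 3.53e-07. Solving: [H⁺] = (−Ka₁ + √(Ka₁² + 4·Ka₁·C)) / 2 = 2.6553e-04 M. pH = -log(2.6553e-04) = 3.58.

pH = 3.58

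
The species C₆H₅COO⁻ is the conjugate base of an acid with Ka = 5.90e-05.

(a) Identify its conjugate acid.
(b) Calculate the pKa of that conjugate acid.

(a) The conjugate acid is formed by adding one H⁺ to C₆H₅COO⁻, giving C₆H₅COOH. (b) pKa = -log(Ka) = -log(5.90e-05) = 4.23.

Conjugate acid: C₆H₅COOH; pK_a = 4.23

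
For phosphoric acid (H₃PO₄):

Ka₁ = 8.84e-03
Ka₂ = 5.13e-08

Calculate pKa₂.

pKa₂ = -log(Ka₂) = -log(5.13e-08) = 7.29.

pK_{a2} = 7.29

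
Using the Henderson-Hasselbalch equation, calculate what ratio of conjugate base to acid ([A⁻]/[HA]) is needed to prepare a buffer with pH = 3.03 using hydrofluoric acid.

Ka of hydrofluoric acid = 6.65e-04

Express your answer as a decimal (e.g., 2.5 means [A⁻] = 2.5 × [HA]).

pKa = -log(6.65e-04) = 3.1772. pH = pKa + log([A⁻]/[HA]), so log([A⁻]/[HA]) = pH − pKa = 3.03 − 3.1772 = -0.1472. [A⁻]/[HA] = 10^(-0.1472) = 0.713

[A⁻]/[HA] = 0.713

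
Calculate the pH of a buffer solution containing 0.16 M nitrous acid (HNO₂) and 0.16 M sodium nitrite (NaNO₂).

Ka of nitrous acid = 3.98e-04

pKa = -log(3.98e-04) = 3.40. pH = pKa + log([A⁻]/[HA]) = 3.40 + log(0.16/0.16)

pH = 3.40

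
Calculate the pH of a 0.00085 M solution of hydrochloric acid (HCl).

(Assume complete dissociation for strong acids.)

[H⁺] = 0.00085 M for strong acid. pH = -log[H⁺] = -log(0.00085)

pH = 3.07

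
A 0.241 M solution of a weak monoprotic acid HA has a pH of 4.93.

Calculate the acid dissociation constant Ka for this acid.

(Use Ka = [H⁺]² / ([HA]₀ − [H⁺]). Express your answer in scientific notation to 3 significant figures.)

[H⁺] = 10^(−pH) = 10^(−4.93) = 1.175e-05 M. For HA ⇌ H⁺ + A⁻, Ka = [H⁺][A⁻]/[HA] = [H⁺]² / ([HA]₀ − [H⁺]) = (1.175e-05)² / (0.241 − 1.175e-05) = 5.73e-10.

K_a = 5.73e-10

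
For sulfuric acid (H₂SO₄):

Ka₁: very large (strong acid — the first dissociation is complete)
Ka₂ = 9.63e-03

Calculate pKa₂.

pKa₂ = -log(Ka₂) = -log(9.63e-03) = 2.02.

pK_{a2} = 2.02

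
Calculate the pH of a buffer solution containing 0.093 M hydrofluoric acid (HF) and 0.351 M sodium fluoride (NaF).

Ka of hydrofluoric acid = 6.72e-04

pKa = -log(6.72e-04) = 3.17. pH = pKa + log([A⁻]/[HA]) = 3.17 + log(0.351/0.093)

pH = 3.75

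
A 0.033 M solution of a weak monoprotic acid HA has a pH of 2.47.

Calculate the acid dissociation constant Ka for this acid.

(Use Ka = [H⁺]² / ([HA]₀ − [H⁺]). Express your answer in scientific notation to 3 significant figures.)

[H⁺] = 10^(−pH) = 10^(−2.47) = 3.388e-03 M. For HA ⇌ H⁺ + A⁻, Ka = [H⁺][A⁻]/[HA] = [H⁺]² / ([HA]₀ − [H⁺]) = (3.388e-03)² / (0.033 − 3.388e-03) = 3.88e-04.

K_a = 3.88e-04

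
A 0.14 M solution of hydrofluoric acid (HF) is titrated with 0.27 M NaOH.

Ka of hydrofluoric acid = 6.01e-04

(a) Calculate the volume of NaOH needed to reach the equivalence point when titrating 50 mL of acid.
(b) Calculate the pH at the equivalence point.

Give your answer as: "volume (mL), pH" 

moles acid = 0.14 × 50/1000 = 0.007 mol; V_base = moles/0.27 × 1000 = 25.9 mL. At equivalence only the conjugate base is present: [A⁻] = 0.007/0.076 = 9.2195e-02 M. Kb = Kw/Ka = 1.66e-11; [OH⁻] = √(Kb × [A⁻]) = 1.2386e-06; pOH = 5.91; pH = 14 - pOH = 8.09.

V = 25.9 mL, pH = 8.09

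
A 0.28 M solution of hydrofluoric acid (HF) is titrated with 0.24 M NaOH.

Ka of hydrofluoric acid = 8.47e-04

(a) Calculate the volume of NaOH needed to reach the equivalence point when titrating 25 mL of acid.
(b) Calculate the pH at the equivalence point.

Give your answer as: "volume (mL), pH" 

moles acid = 0.28 × 25/1000 = 0.007 mol; V_base = moles/0.24 × 1000 = 29.2 mL. At equivalence only the conjugate base is present: [A⁻] = 0.007/0.054 = 1.2923e-01 M. Kb = Kw/Ka = 1.18e-11; [OH⁻] = √(Kb × [A⁻]) = 1.2352e-06; pOH = 5.91; pH = 14 - pOH = 8.09.

V = 29.2 mL, pH = 8.09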